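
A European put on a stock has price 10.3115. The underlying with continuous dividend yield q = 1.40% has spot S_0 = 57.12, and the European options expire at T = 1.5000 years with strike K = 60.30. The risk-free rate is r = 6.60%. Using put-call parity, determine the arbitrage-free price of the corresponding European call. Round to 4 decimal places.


Put-call parity: C - P = S_0 * exp(-qT) - K * exp(-rT).
S_0 * exp(-qT) = 57.1200 * 0.97921896 = 55.93298726
K * exp(-rT) = 60.3000 * 0.90574271 = 54.61628529
C = P + S*exp(-qT) - K*exp(-rT)
C = 10.3115 + 55.93298726 - 54.61628529 = 11.6282

Answer: Call price = 11.6282


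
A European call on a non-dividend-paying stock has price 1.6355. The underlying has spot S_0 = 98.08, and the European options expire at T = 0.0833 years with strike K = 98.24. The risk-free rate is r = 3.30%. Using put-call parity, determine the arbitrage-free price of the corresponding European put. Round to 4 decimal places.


Put-call parity: C - P = S_0 * exp(-qT) - K * exp(-rT).
S_0 * exp(-qT) = 98.0800 * 1.00000000 = 98.08000000
K * exp(-rT) = 98.2400 * 0.99725487 = 97.97031890
P = C - S*exp(-qT) + K*exp(-rT)
P = 1.6355 - 98.08000000 + 97.97031890 = 1.5258

Answer: Put price = 1.5258


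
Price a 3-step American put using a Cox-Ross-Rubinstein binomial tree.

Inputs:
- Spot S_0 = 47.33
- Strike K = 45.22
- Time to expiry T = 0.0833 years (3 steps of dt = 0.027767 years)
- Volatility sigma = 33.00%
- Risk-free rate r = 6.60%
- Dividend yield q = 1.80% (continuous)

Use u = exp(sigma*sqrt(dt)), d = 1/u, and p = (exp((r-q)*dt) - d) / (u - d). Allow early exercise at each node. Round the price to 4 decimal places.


dt = T/N = 0.027767
u = exp(sigma*sqrt(dt)) = 1.056529; d = 1/u = 0.946496
p = (exp((r-q)*dt) - d) / (u - d) = 0.498377
Discount per step: exp(-r*dt) = 0.998169
Stock lattice S(k, i) with i counting down-moves:
  k=0: S(0,0) = 47.3300
  k=1: S(1,0) = 50.0055; S(1,1) = 44.7976
  k=2: S(2,0) = 52.8323; S(2,1) = 47.3300; S(2,2) = 42.4008
  k=3: S(3,0) = 55.8188; S(3,1) = 50.0055; S(3,2) = 44.7976; S(3,3) = 40.1321
Terminal payoffs V(N, i) = max(K - S_T, 0):
  V(3,0) = 0.000000; V(3,1) = 0.000000; V(3,2) = 0.422365; V(3,3) = 5.087867
Backward induction: V(k, i) = exp(-r*dt) * [p * V(k+1, i) + (1-p) * V(k+1, i+1)]; then take max(V_cont, immediate exercise) for American.
  V(2,0) = exp(-r*dt) * [p*0.000000 + (1-p)*0.000000] = 0.000000; exercise = 0.000000; V(2,0) = max -> 0.000000
  V(2,1) = exp(-r*dt) * [p*0.000000 + (1-p)*0.422365] = 0.211480; exercise = 0.000000; V(2,1) = max -> 0.211480
  V(2,2) = exp(-r*dt) * [p*0.422365 + (1-p)*5.087867] = 2.757630; exercise = 2.819237; V(2,2) = max -> 2.819237
  V(1,0) = exp(-r*dt) * [p*0.000000 + (1-p)*0.211480] = 0.105889; exercise = 0.000000; V(1,0) = max -> 0.105889
  V(1,1) = exp(-r*dt) * [p*0.211480 + (1-p)*2.819237] = 1.516809; exercise = 0.422365; V(1,1) = max -> 1.516809
  V(0,0) = exp(-r*dt) * [p*0.105889 + (1-p)*1.516809] = 0.812149; exercise = 0.000000; V(0,0) = max -> 0.812149

Answer: Price = V(0,0) = 0.8121


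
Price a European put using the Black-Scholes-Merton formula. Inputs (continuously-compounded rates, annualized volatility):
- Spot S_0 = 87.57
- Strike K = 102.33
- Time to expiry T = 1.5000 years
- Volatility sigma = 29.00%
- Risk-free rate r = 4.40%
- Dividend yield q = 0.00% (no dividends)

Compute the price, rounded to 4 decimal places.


Answer: Price = 17.4409

Derivation:
d1 = (ln(S/K) + (r - q + 0.5*sigma^2) * T) / (sigma * sqrt(T)) = -0.07514418
d2 = d1 - sigma * sqrt(T) = -0.43032020
exp(-rT) = 0.93613086; exp(-qT) = 1.00000000
P = K * exp(-rT) * N(-d2) - S_0 * exp(-qT) * N(-d1)
N(-d1) = 0.52995000; N(-d2) = 0.66651863
P = 102.3300 * 0.93613086 * 0.66651863 - 87.5700 * 1.00000000 * 0.52995000 = 17.4409


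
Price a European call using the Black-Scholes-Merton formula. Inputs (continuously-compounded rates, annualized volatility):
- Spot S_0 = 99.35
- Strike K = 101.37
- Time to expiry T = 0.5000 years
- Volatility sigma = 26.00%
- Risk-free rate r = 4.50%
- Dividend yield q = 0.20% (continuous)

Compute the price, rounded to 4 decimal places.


Answer: Price = 7.3325

Derivation:
d1 = (ln(S/K) + (r - q + 0.5*sigma^2) * T) / (sigma * sqrt(T)) = 0.09938538
d2 = d1 - sigma * sqrt(T) = -0.08446238
exp(-rT) = 0.97775124; exp(-qT) = 0.99900050
C = S_0 * exp(-qT) * N(d1) - K * exp(-rT) * N(d2)
N(d1) = 0.53958385; N(d2) = 0.46634440
C = 99.3500 * 0.99900050 * 0.53958385 - 101.3700 * 0.97775124 * 0.46634440 = 7.3325


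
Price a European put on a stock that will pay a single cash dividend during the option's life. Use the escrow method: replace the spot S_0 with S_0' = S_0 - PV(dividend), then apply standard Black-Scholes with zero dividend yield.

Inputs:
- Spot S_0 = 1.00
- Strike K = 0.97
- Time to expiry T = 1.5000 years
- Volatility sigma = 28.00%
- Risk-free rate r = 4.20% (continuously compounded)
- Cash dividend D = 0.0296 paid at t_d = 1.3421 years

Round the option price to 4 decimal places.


PV(D) = D * exp(-r * t_d) = 0.0296 * 0.94519105 = 0.02797766
S_0' = S_0 - PV(D) = 1.0000 - 0.02797766 = 0.97202234
d1 = (ln(S_0'/K) + (r + sigma^2/2)*T) / (sigma*sqrt(T)) = 0.36124935
d2 = d1 - sigma*sqrt(T) = 0.01832079
exp(-rT) = 0.93894347
N(-d1) = 0.35895653; N(-d2) = 0.49269147
P = K * exp(-rT) * N(-d2) - S_0' * N(-d1) = 0.9700 * 0.93894347 * 0.49269147 - 0.97202234 * 0.35895653 = 0.0998

Answer: Price = 0.0998


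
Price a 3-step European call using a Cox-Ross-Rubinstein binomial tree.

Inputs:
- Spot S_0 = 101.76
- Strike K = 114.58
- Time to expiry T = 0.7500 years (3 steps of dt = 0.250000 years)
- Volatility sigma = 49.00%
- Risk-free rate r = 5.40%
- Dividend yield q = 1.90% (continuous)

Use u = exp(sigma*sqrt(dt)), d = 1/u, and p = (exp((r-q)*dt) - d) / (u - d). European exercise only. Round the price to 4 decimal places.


dt = T/N = 0.250000
u = exp(sigma*sqrt(dt)) = 1.277621; d = 1/u = 0.782705
p = (exp((r-q)*dt) - d) / (u - d) = 0.456812
Discount per step: exp(-r*dt) = 0.986591
Stock lattice S(k, i) with i counting down-moves:
  k=0: S(0,0) = 101.7600
  k=1: S(1,0) = 130.0107; S(1,1) = 79.6480
  k=2: S(2,0) = 166.1045; S(2,1) = 101.7600; S(2,2) = 62.3409
  k=3: S(3,0) = 212.2186; S(3,1) = 130.0107; S(3,2) = 79.6480; S(3,3) = 48.7945
Terminal payoffs V(N, i) = max(S_T - K, 0):
  V(3,0) = 97.638648; V(3,1) = 15.430745; V(3,2) = 0.000000; V(3,3) = 0.000000
Backward induction: V(k, i) = exp(-r*dt) * [p * V(k+1, i) + (1-p) * V(k+1, i+1)].
  V(2,0) = exp(-r*dt) * [p*97.638648 + (1-p)*15.430745] = 52.273809
  V(2,1) = exp(-r*dt) * [p*15.430745 + (1-p)*0.000000] = 6.954426
  V(2,2) = exp(-r*dt) * [p*0.000000 + (1-p)*0.000000] = 0.000000
  V(1,0) = exp(-r*dt) * [p*52.273809 + (1-p)*6.954426] = 27.285999
  V(1,1) = exp(-r*dt) * [p*6.954426 + (1-p)*0.000000] = 3.134265
  V(0,0) = exp(-r*dt) * [p*27.285999 + (1-p)*3.134265] = 13.977093

Answer: Price = V(0,0) = 13.9771


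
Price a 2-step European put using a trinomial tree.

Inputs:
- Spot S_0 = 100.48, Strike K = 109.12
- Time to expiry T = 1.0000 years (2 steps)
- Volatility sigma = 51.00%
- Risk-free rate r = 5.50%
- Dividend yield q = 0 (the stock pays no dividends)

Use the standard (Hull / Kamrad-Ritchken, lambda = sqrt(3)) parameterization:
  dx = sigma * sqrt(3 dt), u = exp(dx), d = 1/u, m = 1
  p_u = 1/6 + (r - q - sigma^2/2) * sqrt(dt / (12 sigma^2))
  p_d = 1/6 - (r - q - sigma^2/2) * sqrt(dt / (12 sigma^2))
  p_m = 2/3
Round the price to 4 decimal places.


dt = T/N = 0.500000; dx = sigma*sqrt(3*dt) = 0.624620
u = exp(dx) = 1.867536; d = 1/u = 0.535465
p_u = 0.136628, p_m = 0.666667, p_d = 0.196705
Discount per step: exp(-r*dt) = 0.972875
Stock lattice S(k, j) with j the centered position index:
  k=0: S(0,+0) = 100.4800
  k=1: S(1,-1) = 53.8035; S(1,+0) = 100.4800; S(1,+1) = 187.6500
  k=2: S(2,-2) = 28.8099; S(2,-1) = 53.8035; S(2,+0) = 100.4800; S(2,+1) = 187.6500; S(2,+2) = 350.4431
Terminal payoffs V(N, j) = max(K - S_T, 0):
  V(2,-2) = 80.310104; V(2,-1) = 55.316484; V(2,+0) = 8.640000; V(2,+1) = 0.000000; V(2,+2) = 0.000000
Backward induction: V(k, j) = exp(-r*dt) * [p_u * V(k+1, j+1) + p_m * V(k+1, j) + p_d * V(k+1, j-1)]
  V(1,-1) = exp(-r*dt) * [p_u*8.640000 + p_m*55.316484 + p_d*80.310104] = 52.394671
  V(1,+0) = exp(-r*dt) * [p_u*0.000000 + p_m*8.640000 + p_d*55.316484] = 16.189632
  V(1,+1) = exp(-r*dt) * [p_u*0.000000 + p_m*0.000000 + p_d*8.640000] = 1.653430
  V(0,+0) = exp(-r*dt) * [p_u*1.653430 + p_m*16.189632 + p_d*52.394671] = 20.746829

Answer: Price = V(0,0) = 20.7468


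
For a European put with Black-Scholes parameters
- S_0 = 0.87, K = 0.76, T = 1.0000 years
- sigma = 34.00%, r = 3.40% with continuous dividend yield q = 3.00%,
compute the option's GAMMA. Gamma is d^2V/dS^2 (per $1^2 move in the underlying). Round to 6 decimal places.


Answer: Gamma = 1.106628

Derivation:
d1 = 0.5793375834; d2 = 0.2393375834
phi(d1) = 0.3373094398; exp(-qT) = 0.9704455335; exp(-rT) = 0.9665715046
Gamma = exp(-qT) * phi(d1) / (S * sigma * sqrt(T)) = 0.9704455335 * 0.3373094398 / (0.8700 * 0.3400 * 1.0000000000) = 1.106628


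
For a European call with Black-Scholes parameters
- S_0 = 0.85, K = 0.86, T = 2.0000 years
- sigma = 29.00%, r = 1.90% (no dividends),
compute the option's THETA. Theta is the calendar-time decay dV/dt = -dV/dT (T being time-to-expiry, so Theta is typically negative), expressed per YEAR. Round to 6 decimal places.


d1 = 0.2691978929; d2 = -0.1409240401
phi(d1) = 0.3847458525; exp(-qT) = 1.0000000000; exp(-rT) = 0.9627129409
Theta = -S*exp(-qT)*phi(d1)*sigma/(2*sqrt(T)) - r*K*exp(-rT)*N(d2) + q*S*exp(-qT)*N(d1)
N(d1) = 0.6061112992; N(d2) = 0.4439649752; sqrt(T) = 1.4142135624
Term 1 = -0.8500 * 1.0000000000 * 0.3847458525 * 0.2900 / (2 * 1.4142135624) = -0.0335309515
Term 2 = -0.0190 * 0.8600 * 0.9627129409 * 0.4439649752 = -0.0069838929
Term 3 = 0 (no dividend yield, q = 0)
Theta = -0.0335309515 + (-0.0069838929) + (0.0000000000) = -0.040515

Answer: Theta = -0.040515


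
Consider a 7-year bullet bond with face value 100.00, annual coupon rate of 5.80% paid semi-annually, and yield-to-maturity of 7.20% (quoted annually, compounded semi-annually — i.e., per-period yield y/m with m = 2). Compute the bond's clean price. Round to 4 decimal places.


Coupon per period c = face * coupon_rate / m = 2.900000
Periods per year m = 2; per-period yield y/m = 0.036000
Number of cashflows N = 14
Cashflows (t years, CF_t, discount factor 1/(1+y/m)^(m*t), PV):
  t = 0.5000: CF_t = 2.900000, DF = 0.965251, PV = 2.799228
  t = 1.0000: CF_t = 2.900000, DF = 0.931709, PV = 2.701957
  t = 1.5000: CF_t = 2.900000, DF = 0.899333, PV = 2.608067
  t = 2.0000: CF_t = 2.900000, DF = 0.868082, PV = 2.517439
  t = 2.5000: CF_t = 2.900000, DF = 0.837917, PV = 2.429961
  t = 3.0000: CF_t = 2.900000, DF = 0.808801, PV = 2.345522
  t = 3.5000: CF_t = 2.900000, DF = 0.780696, PV = 2.264017
  t = 4.0000: CF_t = 2.900000, DF = 0.753567, PV = 2.185345
  t = 4.5000: CF_t = 2.900000, DF = 0.727381, PV = 2.109406
  t = 5.0000: CF_t = 2.900000, DF = 0.702106, PV = 2.036106
  t = 5.5000: CF_t = 2.900000, DF = 0.677708, PV = 1.965354
  t = 6.0000: CF_t = 2.900000, DF = 0.654158, PV = 1.897059
  t = 6.5000: CF_t = 2.900000, DF = 0.631427, PV = 1.831138
  t = 7.0000: CF_t = 102.900000, DF = 0.609486, PV = 62.716065
Price P = sum_t PV_t = 92.406664

Answer: Price = 92.4067


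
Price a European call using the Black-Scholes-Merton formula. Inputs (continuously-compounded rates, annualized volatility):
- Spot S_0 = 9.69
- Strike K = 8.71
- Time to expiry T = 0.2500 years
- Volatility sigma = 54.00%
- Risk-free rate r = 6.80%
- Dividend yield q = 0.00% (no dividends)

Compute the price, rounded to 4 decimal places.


d1 = (ln(S/K) + (r - q + 0.5*sigma^2) * T) / (sigma * sqrt(T)) = 0.59286161
d2 = d1 - sigma * sqrt(T) = 0.32286161
exp(-rT) = 0.98314368; exp(-qT) = 1.00000000
C = S_0 * exp(-qT) * N(d1) - K * exp(-rT) * N(d2)
N(d1) = 0.72336311; N(d2) = 0.62659997
C = 9.6900 * 1.00000000 * 0.72336311 - 8.7100 * 0.98314368 * 0.62659997 = 1.6437

Answer: Price = 1.6437


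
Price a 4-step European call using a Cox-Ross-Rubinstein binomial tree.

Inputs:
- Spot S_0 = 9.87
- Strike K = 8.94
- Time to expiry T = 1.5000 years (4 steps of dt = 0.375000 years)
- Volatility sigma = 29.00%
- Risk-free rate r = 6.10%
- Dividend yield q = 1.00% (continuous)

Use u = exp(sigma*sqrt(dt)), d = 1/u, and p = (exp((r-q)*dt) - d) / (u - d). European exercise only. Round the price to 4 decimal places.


Answer: Price = V(0,0) = 2.2232

Derivation:
dt = T/N = 0.375000
u = exp(sigma*sqrt(dt)) = 1.194333; d = 1/u = 0.837287
p = (exp((r-q)*dt) - d) / (u - d) = 0.509799
Discount per step: exp(-r*dt) = 0.977385
Stock lattice S(k, i) with i counting down-moves:
  k=0: S(0,0) = 9.8700
  k=1: S(1,0) = 11.7881; S(1,1) = 8.2640
  k=2: S(2,0) = 14.0789; S(2,1) = 9.8700; S(2,2) = 6.9194
  k=3: S(3,0) = 16.8149; S(3,1) = 11.7881; S(3,2) = 8.2640; S(3,3) = 5.7935
  k=4: S(4,0) = 20.0826; S(4,1) = 14.0789; S(4,2) = 9.8700; S(4,3) = 6.9194; S(4,4) = 4.8508
Terminal payoffs V(N, i) = max(S_T - K, 0):
  V(4,0) = 11.142562; V(4,1) = 5.138881; V(4,2) = 0.930000; V(4,3) = 0.000000; V(4,4) = 0.000000
Backward induction: V(k, i) = exp(-r*dt) * [p * V(k+1, i) + (1-p) * V(k+1, i+1)].
  V(3,0) = exp(-r*dt) * [p*11.142562 + (1-p)*5.138881] = 8.014118
  V(3,1) = exp(-r*dt) * [p*5.138881 + (1-p)*0.930000] = 3.006127
  V(3,2) = exp(-r*dt) * [p*0.930000 + (1-p)*0.000000] = 0.463391
  V(3,3) = exp(-r*dt) * [p*0.000000 + (1-p)*0.000000] = 0.000000
  V(2,0) = exp(-r*dt) * [p*8.014118 + (1-p)*3.006127] = 5.433474
  V(2,1) = exp(-r*dt) * [p*3.006127 + (1-p)*0.463391] = 1.719881
  V(2,2) = exp(-r*dt) * [p*0.463391 + (1-p)*0.000000] = 0.230894
  V(1,0) = exp(-r*dt) * [p*5.433474 + (1-p)*1.719881] = 3.531357
  V(1,1) = exp(-r*dt) * [p*1.719881 + (1-p)*0.230894] = 0.967590
  V(0,0) = exp(-r*dt) * [p*3.531357 + (1-p)*0.967590] = 2.223156


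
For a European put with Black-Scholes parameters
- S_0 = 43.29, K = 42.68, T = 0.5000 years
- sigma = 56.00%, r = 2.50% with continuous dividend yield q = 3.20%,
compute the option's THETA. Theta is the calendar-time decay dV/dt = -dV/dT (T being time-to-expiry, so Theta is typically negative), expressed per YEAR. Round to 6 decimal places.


d1 = 0.2249893444; d2 = -0.1709904531
phi(d1) = 0.3889717206; exp(-qT) = 0.9841273201; exp(-rT) = 0.9875778005
Theta = -S*exp(-qT)*phi(d1)*sigma/(2*sqrt(T)) + r*K*exp(-rT)*N(-d2) - q*S*exp(-qT)*N(-d1)
N(-d1) = 0.4109937819; N(-d2) = 0.5678843638; sqrt(T) = 0.7071067812
Term 1 = -43.2900 * 0.9841273201 * 0.3889717206 * 0.5600 / (2 * 0.7071067812) = -6.5619048892
Term 2 = 0.0250 * 42.6800 * 0.9875778005 * 0.5678843638 = 0.5984056003
Term 3 = -0.0320 * 43.2900 * 0.9841273201 * 0.4109937819 = -0.5603044913
Theta = -6.5619048892 + (0.5984056003) + (-0.5603044913) = -6.523804

Answer: Theta = -6.523804


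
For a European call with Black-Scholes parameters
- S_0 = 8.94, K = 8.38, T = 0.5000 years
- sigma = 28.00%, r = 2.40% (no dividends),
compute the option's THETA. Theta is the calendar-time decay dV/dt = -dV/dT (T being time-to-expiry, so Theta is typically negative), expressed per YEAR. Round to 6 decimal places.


Answer: Theta = -0.749289

Derivation:
d1 = 0.4863261980; d2 = 0.2883362993
phi(d1) = 0.3544474721; exp(-qT) = 1.0000000000; exp(-rT) = 0.9880717129
Theta = -S*exp(-qT)*phi(d1)*sigma/(2*sqrt(T)) - r*K*exp(-rT)*N(d2) + q*S*exp(-qT)*N(d1)
N(d1) = 0.6866320463; N(d2) = 0.6134553382; sqrt(T) = 0.7071067812
Term 1 = -8.9400 * 1.0000000000 * 0.3544474721 * 0.2800 / (2 * 0.7071067812) = -0.6273825508
Term 2 = -0.0240 * 8.3800 * 0.9880717129 * 0.6134553382 = -0.1219064478
Term 3 = 0 (no dividend yield, q = 0)
Theta = -0.6273825508 + (-0.1219064478) + (0.0000000000) = -0.749289


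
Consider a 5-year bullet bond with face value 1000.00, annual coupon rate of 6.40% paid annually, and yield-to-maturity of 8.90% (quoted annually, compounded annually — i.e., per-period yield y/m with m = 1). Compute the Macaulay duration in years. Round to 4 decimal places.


Coupon per period c = face * coupon_rate / m = 64.000000
Periods per year m = 1; per-period yield y/m = 0.089000
Number of cashflows N = 5
Cashflows (t years, CF_t, discount factor 1/(1+y/m)^(m*t), PV):
  t = 1.0000: CF_t = 64.000000, DF = 0.918274, PV = 58.769513
  t = 2.0000: CF_t = 64.000000, DF = 0.843226, PV = 53.966495
  t = 3.0000: CF_t = 64.000000, DF = 0.774313, PV = 49.556010
  t = 4.0000: CF_t = 64.000000, DF = 0.711031, PV = 45.505978
  t = 5.0000: CF_t = 1064.000000, DF = 0.652921, PV = 694.707887
Price P = sum_t PV_t = 902.505884
Macaulay numerator sum_t t * PV_t:
  t * PV_t at t = 1.0000: 58.769513
  t * PV_t at t = 2.0000: 107.932990
  t * PV_t at t = 3.0000: 148.668031
  t * PV_t at t = 4.0000: 182.023913
  t * PV_t at t = 5.0000: 3473.539433
Macaulay duration D = (sum_t t * PV_t) / P = 3970.933881 / 902.505884 = 4.399898

Answer: Macaulay duration = 4.3999 years


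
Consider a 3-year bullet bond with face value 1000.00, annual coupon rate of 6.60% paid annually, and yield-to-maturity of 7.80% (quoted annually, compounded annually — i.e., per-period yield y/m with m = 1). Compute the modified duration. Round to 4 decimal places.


Coupon per period c = face * coupon_rate / m = 66.000000
Periods per year m = 1; per-period yield y/m = 0.078000
Number of cashflows N = 3
Cashflows (t years, CF_t, discount factor 1/(1+y/m)^(m*t), PV):
  t = 1.0000: CF_t = 66.000000, DF = 0.927644, PV = 61.224490
  t = 2.0000: CF_t = 66.000000, DF = 0.860523, PV = 56.794517
  t = 3.0000: CF_t = 1066.000000, DF = 0.798259, PV = 850.943886
Price P = sum_t PV_t = 968.962893
First compute Macaulay numerator sum_t t * PV_t:
  t * PV_t at t = 1.0000: 61.224490
  t * PV_t at t = 2.0000: 113.589035
  t * PV_t at t = 3.0000: 2552.831657
Macaulay duration D = 2727.645182 / 968.962893 = 2.815015
Modified duration = D / (1 + y/m) = 2.815015 / (1 + 0.078000) = 2.611331

Answer: Modified duration = 2.6113


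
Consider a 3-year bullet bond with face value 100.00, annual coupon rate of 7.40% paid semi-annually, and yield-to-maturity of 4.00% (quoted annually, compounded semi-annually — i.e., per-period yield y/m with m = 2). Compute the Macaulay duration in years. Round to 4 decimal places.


Answer: Macaulay duration = 2.7580 years

Derivation:
Coupon per period c = face * coupon_rate / m = 3.700000
Periods per year m = 2; per-period yield y/m = 0.020000
Number of cashflows N = 6
Cashflows (t years, CF_t, discount factor 1/(1+y/m)^(m*t), PV):
  t = 0.5000: CF_t = 3.700000, DF = 0.980392, PV = 3.627451
  t = 1.0000: CF_t = 3.700000, DF = 0.961169, PV = 3.556324
  t = 1.5000: CF_t = 3.700000, DF = 0.942322, PV = 3.486593
  t = 2.0000: CF_t = 3.700000, DF = 0.923845, PV = 3.418228
  t = 2.5000: CF_t = 3.700000, DF = 0.905731, PV = 3.351204
  t = 3.0000: CF_t = 103.700000, DF = 0.887971, PV = 92.082632
Price P = sum_t PV_t = 109.522433
Macaulay numerator sum_t t * PV_t:
  t * PV_t at t = 0.5000: 1.813725
  t * PV_t at t = 1.0000: 3.556324
  t * PV_t at t = 1.5000: 5.229889
  t * PV_t at t = 2.0000: 6.836456
  t * PV_t at t = 2.5000: 8.378010
  t * PV_t at t = 3.0000: 276.247897
Macaulay duration D = (sum_t t * PV_t) / P = 302.062302 / 109.522433 = 2.757995


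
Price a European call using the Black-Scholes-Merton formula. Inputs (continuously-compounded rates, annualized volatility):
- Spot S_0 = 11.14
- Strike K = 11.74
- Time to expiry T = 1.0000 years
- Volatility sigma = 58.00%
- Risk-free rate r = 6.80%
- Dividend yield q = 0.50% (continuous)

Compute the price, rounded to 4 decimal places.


d1 = (ln(S/K) + (r - q + 0.5*sigma^2) * T) / (sigma * sqrt(T)) = 0.30817314
d2 = d1 - sigma * sqrt(T) = -0.27182686
exp(-rT) = 0.93426047; exp(-qT) = 0.99501248
C = S_0 * exp(-qT) * N(d1) - K * exp(-rT) * N(d2)
N(d1) = 0.62102470; N(d2) = 0.39287757
C = 11.1400 * 0.99501248 * 0.62102470 - 11.7400 * 0.93426047 * 0.39287757 = 2.5745

Answer: Price = 2.5745


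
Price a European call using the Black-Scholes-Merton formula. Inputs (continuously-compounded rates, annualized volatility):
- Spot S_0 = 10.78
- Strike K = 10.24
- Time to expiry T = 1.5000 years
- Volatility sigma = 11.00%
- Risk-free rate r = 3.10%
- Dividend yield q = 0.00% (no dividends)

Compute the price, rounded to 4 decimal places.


Answer: Price = 1.1939

Derivation:
d1 = (ln(S/K) + (r - q + 0.5*sigma^2) * T) / (sigma * sqrt(T)) = 0.79397572
d2 = d1 - sigma * sqrt(T) = 0.65925378
exp(-rT) = 0.95456456; exp(-qT) = 1.00000000
C = S_0 * exp(-qT) * N(d1) - K * exp(-rT) * N(d2)
N(d1) = 0.78639522; N(d2) = 0.74513359
C = 10.7800 * 1.00000000 * 0.78639522 - 10.2400 * 0.95456456 * 0.74513359 = 1.1939


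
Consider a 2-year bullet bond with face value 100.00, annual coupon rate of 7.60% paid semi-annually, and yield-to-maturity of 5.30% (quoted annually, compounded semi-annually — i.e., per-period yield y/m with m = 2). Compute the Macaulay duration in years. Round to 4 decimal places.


Answer: Macaulay duration = 1.8954 years

Derivation:
Coupon per period c = face * coupon_rate / m = 3.800000
Periods per year m = 2; per-period yield y/m = 0.026500
Number of cashflows N = 4
Cashflows (t years, CF_t, discount factor 1/(1+y/m)^(m*t), PV):
  t = 0.5000: CF_t = 3.800000, DF = 0.974184, PV = 3.701900
  t = 1.0000: CF_t = 3.800000, DF = 0.949035, PV = 3.606332
  t = 1.5000: CF_t = 3.800000, DF = 0.924535, PV = 3.513231
  t = 2.0000: CF_t = 103.800000, DF = 0.900667, PV = 93.489220
Price P = sum_t PV_t = 104.310683
Macaulay numerator sum_t t * PV_t:
  t * PV_t at t = 0.5000: 1.850950
  t * PV_t at t = 1.0000: 3.606332
  t * PV_t at t = 1.5000: 5.269847
  t * PV_t at t = 2.0000: 186.978441
Macaulay duration D = (sum_t t * PV_t) / P = 197.705570 / 104.310683 = 1.895353


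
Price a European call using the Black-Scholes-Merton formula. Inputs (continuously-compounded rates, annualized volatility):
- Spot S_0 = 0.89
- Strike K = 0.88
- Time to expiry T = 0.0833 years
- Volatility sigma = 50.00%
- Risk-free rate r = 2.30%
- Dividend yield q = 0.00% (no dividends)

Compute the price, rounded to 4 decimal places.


d1 = (ln(S/K) + (r - q + 0.5*sigma^2) * T) / (sigma * sqrt(T)) = 0.16373203
d2 = d1 - sigma * sqrt(T) = 0.01942333
exp(-rT) = 0.99808593; exp(-qT) = 1.00000000
C = S_0 * exp(-qT) * N(d1) - K * exp(-rT) * N(d2)
N(d1) = 0.56502895; N(d2) = 0.50774830
C = 0.8900 * 1.00000000 * 0.56502895 - 0.8800 * 0.99808593 * 0.50774830 = 0.0569

Answer: Price = 0.0569


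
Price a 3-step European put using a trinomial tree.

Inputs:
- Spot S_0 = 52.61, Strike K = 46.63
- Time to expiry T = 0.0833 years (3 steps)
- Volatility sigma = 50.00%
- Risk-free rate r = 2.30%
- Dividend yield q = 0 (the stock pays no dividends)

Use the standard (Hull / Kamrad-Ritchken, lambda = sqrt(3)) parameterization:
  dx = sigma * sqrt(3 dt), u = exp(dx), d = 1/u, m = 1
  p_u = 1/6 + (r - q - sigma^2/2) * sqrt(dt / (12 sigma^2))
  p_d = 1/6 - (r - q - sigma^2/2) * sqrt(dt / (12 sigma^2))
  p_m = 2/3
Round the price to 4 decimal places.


Answer: Price = V(0,0) = 0.7887

Derivation:
dt = T/N = 0.027767; dx = sigma*sqrt(3*dt) = 0.144309
u = exp(dx) = 1.155241; d = 1/u = 0.865620
p_u = 0.156854, p_m = 0.666667, p_d = 0.176480
Discount per step: exp(-r*dt) = 0.999362
Stock lattice S(k, j) with j the centered position index:
  k=0: S(0,+0) = 52.6100
  k=1: S(1,-1) = 45.5403; S(1,+0) = 52.6100; S(1,+1) = 60.7772
  k=2: S(2,-2) = 39.4206; S(2,-1) = 45.5403; S(2,+0) = 52.6100; S(2,+1) = 60.7772; S(2,+2) = 70.2123
  k=3: S(3,-3) = 34.1233; S(3,-2) = 39.4206; S(3,-1) = 45.5403; S(3,+0) = 52.6100; S(3,+1) = 60.7772; S(3,+2) = 70.2123; S(3,+3) = 81.1121
Terminal payoffs V(N, j) = max(K - S_T, 0):
  V(3,-3) = 12.506711; V(3,-2) = 7.209388; V(3,-1) = 1.089706; V(3,+0) = 0.000000; V(3,+1) = 0.000000; V(3,+2) = 0.000000; V(3,+3) = 0.000000
Backward induction: V(k, j) = exp(-r*dt) * [p_u * V(k+1, j+1) + p_m * V(k+1, j) + p_d * V(k+1, j-1)]
  V(2,-2) = exp(-r*dt) * [p_u*1.089706 + p_m*7.209388 + p_d*12.506711] = 7.179776
  V(2,-1) = exp(-r*dt) * [p_u*0.000000 + p_m*1.089706 + p_d*7.209388] = 1.997505
  V(2,+0) = exp(-r*dt) * [p_u*0.000000 + p_m*0.000000 + p_d*1.089706] = 0.192188
  V(2,+1) = exp(-r*dt) * [p_u*0.000000 + p_m*0.000000 + p_d*0.000000] = 0.000000
  V(2,+2) = exp(-r*dt) * [p_u*0.000000 + p_m*0.000000 + p_d*0.000000] = 0.000000
  V(1,-1) = exp(-r*dt) * [p_u*0.192188 + p_m*1.997505 + p_d*7.179776] = 2.627221
  V(1,+0) = exp(-r*dt) * [p_u*0.000000 + p_m*0.192188 + p_d*1.997505] = 0.480338
  V(1,+1) = exp(-r*dt) * [p_u*0.000000 + p_m*0.000000 + p_d*0.192188] = 0.033896
  V(0,+0) = exp(-r*dt) * [p_u*0.033896 + p_m*0.480338 + p_d*2.627221] = 0.788689


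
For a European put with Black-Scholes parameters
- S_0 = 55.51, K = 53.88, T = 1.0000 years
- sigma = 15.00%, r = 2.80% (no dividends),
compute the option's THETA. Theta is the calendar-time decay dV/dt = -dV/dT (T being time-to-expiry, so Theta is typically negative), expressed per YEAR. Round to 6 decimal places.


d1 = 0.4603588877; d2 = 0.3103588877
phi(d1) = 0.3588310242; exp(-qT) = 1.0000000000; exp(-rT) = 0.9723883668
Theta = -S*exp(-qT)*phi(d1)*sigma/(2*sqrt(T)) + r*K*exp(-rT)*N(-d2) - q*S*exp(-qT)*N(-d1)
N(-d1) = 0.3226293196; N(-d2) = 0.3781440272; sqrt(T) = 1.0000000000
Term 1 = -55.5100 * 1.0000000000 * 0.3588310242 * 0.1500 / (2 * 1.0000000000) = -1.4939032615
Term 2 = 0.0280 * 53.8800 * 0.9723883668 * 0.3781440272 = 0.5547312322
Term 3 = 0 (no dividend yield, q = 0)
Theta = -1.4939032615 + (0.5547312322) + (0.0000000000) = -0.939172

Answer: Theta = -0.939172


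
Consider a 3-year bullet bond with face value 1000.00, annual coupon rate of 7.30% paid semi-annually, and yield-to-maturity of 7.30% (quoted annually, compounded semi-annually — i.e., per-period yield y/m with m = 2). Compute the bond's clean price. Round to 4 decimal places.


Coupon per period c = face * coupon_rate / m = 36.500000
Periods per year m = 2; per-period yield y/m = 0.036500
Number of cashflows N = 6
Cashflows (t years, CF_t, discount factor 1/(1+y/m)^(m*t), PV):
  t = 0.5000: CF_t = 36.500000, DF = 0.964785, PV = 35.214665
  t = 1.0000: CF_t = 36.500000, DF = 0.930811, PV = 33.974592
  t = 1.5000: CF_t = 36.500000, DF = 0.898033, PV = 32.778188
  t = 2.0000: CF_t = 36.500000, DF = 0.866409, PV = 31.623915
  t = 2.5000: CF_t = 36.500000, DF = 0.835898, PV = 30.510290
  t = 3.0000: CF_t = 1036.500000, DF = 0.806462, PV = 835.898350
Price P = sum_t PV_t = 1000.000000

Answer: Price = 1000.0000


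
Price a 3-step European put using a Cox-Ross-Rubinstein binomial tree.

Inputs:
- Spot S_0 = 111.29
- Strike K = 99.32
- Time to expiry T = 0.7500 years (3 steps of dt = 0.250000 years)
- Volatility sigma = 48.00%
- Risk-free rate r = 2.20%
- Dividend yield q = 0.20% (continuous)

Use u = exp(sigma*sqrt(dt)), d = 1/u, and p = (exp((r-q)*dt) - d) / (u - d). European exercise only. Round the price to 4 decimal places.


Answer: Price = V(0,0) = 12.0896

Derivation:
dt = T/N = 0.250000
u = exp(sigma*sqrt(dt)) = 1.271249; d = 1/u = 0.786628
p = (exp((r-q)*dt) - d) / (u - d) = 0.450630
Discount per step: exp(-r*dt) = 0.994515
Stock lattice S(k, i) with i counting down-moves:
  k=0: S(0,0) = 111.2900
  k=1: S(1,0) = 141.4773; S(1,1) = 87.5438
  k=2: S(2,0) = 179.8529; S(2,1) = 111.2900; S(2,2) = 68.8644
  k=3: S(3,0) = 228.6379; S(3,1) = 141.4773; S(3,2) = 87.5438; S(3,3) = 54.1707
Terminal payoffs V(N, i) = max(K - S_T, 0):
  V(3,0) = 0.000000; V(3,1) = 0.000000; V(3,2) = 11.776185; V(3,3) = 45.149341
Backward induction: V(k, i) = exp(-r*dt) * [p * V(k+1, i) + (1-p) * V(k+1, i+1)].
  V(2,0) = exp(-r*dt) * [p*0.000000 + (1-p)*0.000000] = 0.000000
  V(2,1) = exp(-r*dt) * [p*0.000000 + (1-p)*11.776185] = 6.434004
  V(2,2) = exp(-r*dt) * [p*11.776185 + (1-p)*45.149341] = 29.945259
  V(1,0) = exp(-r*dt) * [p*0.000000 + (1-p)*6.434004] = 3.515265
  V(1,1) = exp(-r*dt) * [p*6.434004 + (1-p)*29.945259] = 19.244259
  V(0,0) = exp(-r*dt) * [p*3.515265 + (1-p)*19.244259] = 12.089633


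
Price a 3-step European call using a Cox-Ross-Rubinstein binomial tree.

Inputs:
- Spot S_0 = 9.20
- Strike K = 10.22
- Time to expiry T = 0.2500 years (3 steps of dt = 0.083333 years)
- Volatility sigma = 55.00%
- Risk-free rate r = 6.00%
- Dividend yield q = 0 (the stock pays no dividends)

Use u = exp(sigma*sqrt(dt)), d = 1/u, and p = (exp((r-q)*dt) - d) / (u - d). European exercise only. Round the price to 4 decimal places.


Answer: Price = V(0,0) = 0.6859

Derivation:
dt = T/N = 0.083333
u = exp(sigma*sqrt(dt)) = 1.172070; d = 1/u = 0.853191
p = (exp((r-q)*dt) - d) / (u - d) = 0.476110
Discount per step: exp(-r*dt) = 0.995012
Stock lattice S(k, i) with i counting down-moves:
  k=0: S(0,0) = 9.2000
  k=1: S(1,0) = 10.7830; S(1,1) = 7.8494
  k=2: S(2,0) = 12.6385; S(2,1) = 9.2000; S(2,2) = 6.6970
  k=3: S(3,0) = 14.8132; S(3,1) = 10.7830; S(3,2) = 7.8494; S(3,3) = 5.7138
Terminal payoffs V(N, i) = max(S_T - K, 0):
  V(3,0) = 4.593182; V(3,1) = 0.563043; V(3,2) = 0.000000; V(3,3) = 0.000000
Backward induction: V(k, i) = exp(-r*dt) * [p * V(k+1, i) + (1-p) * V(k+1, i+1)].
  V(2,0) = exp(-r*dt) * [p*4.593182 + (1-p)*0.563043] = 2.469453
  V(2,1) = exp(-r*dt) * [p*0.563043 + (1-p)*0.000000] = 0.266733
  V(2,2) = exp(-r*dt) * [p*0.000000 + (1-p)*0.000000] = 0.000000
  V(1,0) = exp(-r*dt) * [p*2.469453 + (1-p)*0.266733] = 1.308908
  V(1,1) = exp(-r*dt) * [p*0.266733 + (1-p)*0.000000] = 0.126361
  V(0,0) = exp(-r*dt) * [p*1.308908 + (1-p)*0.126361] = 0.685945


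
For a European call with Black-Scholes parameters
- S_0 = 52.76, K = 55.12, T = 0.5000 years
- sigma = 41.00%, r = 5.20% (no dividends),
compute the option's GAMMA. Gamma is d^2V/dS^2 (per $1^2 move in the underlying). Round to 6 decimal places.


Answer: Gamma = 0.025991

Derivation:
d1 = 0.0836997162; d2 = -0.2062140640
phi(d1) = 0.3975473015; exp(-qT) = 1.0000000000; exp(-rT) = 0.9743350896
Gamma = exp(-qT) * phi(d1) / (S * sigma * sqrt(T)) = 1.0000000000 * 0.3975473015 / (52.7600 * 0.4100 * 0.7071067812) = 0.025991


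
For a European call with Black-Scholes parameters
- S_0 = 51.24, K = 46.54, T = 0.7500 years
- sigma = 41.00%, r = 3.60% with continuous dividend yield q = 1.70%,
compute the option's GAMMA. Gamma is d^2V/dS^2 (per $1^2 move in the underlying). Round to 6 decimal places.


Answer: Gamma = 0.019213

Derivation:
d1 = 0.4886236970; d2 = 0.1335532815
phi(d1) = 0.3540507226; exp(-qT) = 0.9873309369; exp(-rT) = 0.9733612415
Gamma = exp(-qT) * phi(d1) / (S * sigma * sqrt(T)) = 0.9873309369 * 0.3540507226 / (51.2400 * 0.4100 * 0.8660254038) = 0.019213


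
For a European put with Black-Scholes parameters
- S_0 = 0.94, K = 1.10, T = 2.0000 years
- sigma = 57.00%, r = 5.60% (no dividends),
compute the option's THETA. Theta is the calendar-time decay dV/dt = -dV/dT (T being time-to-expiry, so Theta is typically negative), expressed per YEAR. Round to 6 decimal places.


Answer: Theta = -0.033878

Derivation:
d1 = 0.3469964223; d2 = -0.4591053083
phi(d1) = 0.3756333322; exp(-qT) = 1.0000000000; exp(-rT) = 0.8940442575
Theta = -S*exp(-qT)*phi(d1)*sigma/(2*sqrt(T)) + r*K*exp(-rT)*N(-d2) - q*S*exp(-qT)*N(-d1)
N(-d1) = 0.3642970033; N(-d2) = 0.6769207275; sqrt(T) = 1.4142135624
Term 1 = -0.9400 * 1.0000000000 * 0.3756333322 * 0.5700 / (2 * 1.4142135624) = -0.0711576896
Term 2 = 0.0560 * 1.1000 * 0.8940442575 * 0.6769207275 = 0.0372801407
Term 3 = 0 (no dividend yield, q = 0)
Theta = -0.0711576896 + (0.0372801407) + (0.0000000000) = -0.033878


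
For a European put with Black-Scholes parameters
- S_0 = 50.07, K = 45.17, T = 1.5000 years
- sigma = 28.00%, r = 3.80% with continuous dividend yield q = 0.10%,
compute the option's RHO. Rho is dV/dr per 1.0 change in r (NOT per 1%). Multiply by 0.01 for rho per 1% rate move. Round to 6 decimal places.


d1 = 0.6336272317; d2 = 0.2906986677
phi(d1) = 0.3263841335; exp(-qT) = 0.9985011244; exp(-rT) = 0.9445940694
N(-d2) = 0.3856408953
Rho = -K*T*exp(-rT)*N(-d2) = -45.1700 * 1.5000 * 0.9445940694 * 0.3856408953 = -24.681392

Answer: Rho = -24.681392


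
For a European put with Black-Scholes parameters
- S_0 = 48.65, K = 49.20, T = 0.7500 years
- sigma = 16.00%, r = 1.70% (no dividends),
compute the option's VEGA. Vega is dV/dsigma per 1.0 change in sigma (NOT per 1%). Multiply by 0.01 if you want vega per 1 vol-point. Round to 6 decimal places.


d1 = 0.0801664210; d2 = -0.0583976436
phi(d1) = 0.3976624056; exp(-qT) = 1.0000000000; exp(-rT) = 0.9873309369
Vega = S * exp(-qT) * phi(d1) * sqrt(T) = 48.6500 * 1.0000000000 * 0.3976624056 * 0.8660254038 = 16.754367

Answer: Vega = 16.754367


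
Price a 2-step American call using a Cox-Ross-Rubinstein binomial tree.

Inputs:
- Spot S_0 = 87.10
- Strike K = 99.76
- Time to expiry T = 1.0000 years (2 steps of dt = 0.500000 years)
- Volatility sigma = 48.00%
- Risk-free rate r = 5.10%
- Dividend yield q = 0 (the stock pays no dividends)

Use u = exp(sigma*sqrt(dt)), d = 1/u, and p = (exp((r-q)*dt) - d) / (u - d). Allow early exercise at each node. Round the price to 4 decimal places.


dt = T/N = 0.500000
u = exp(sigma*sqrt(dt)) = 1.404121; d = 1/u = 0.712189
p = (exp((r-q)*dt) - d) / (u - d) = 0.453280
Discount per step: exp(-r*dt) = 0.974822
Stock lattice S(k, i) with i counting down-moves:
  k=0: S(0,0) = 87.1000
  k=1: S(1,0) = 122.2989; S(1,1) = 62.0317
  k=2: S(2,0) = 171.7224; S(2,1) = 87.1000; S(2,2) = 44.1783
Terminal payoffs V(N, i) = max(S_T - K, 0):
  V(2,0) = 71.962430; V(2,1) = 0.000000; V(2,2) = 0.000000
Backward induction: V(k, i) = exp(-r*dt) * [p * V(k+1, i) + (1-p) * V(k+1, i+1)]; then take max(V_cont, immediate exercise) for American.
  V(1,0) = exp(-r*dt) * [p*71.962430 + (1-p)*0.000000] = 31.797842; exercise = 22.538911; V(1,0) = max -> 31.797842
  V(1,1) = exp(-r*dt) * [p*0.000000 + (1-p)*0.000000] = 0.000000; exercise = 0.000000; V(1,1) = max -> 0.000000
  V(0,0) = exp(-r*dt) * [p*31.797842 + (1-p)*0.000000] = 14.050426; exercise = 0.000000; V(0,0) = max -> 14.050426

Answer: Price = V(0,0) = 14.0504


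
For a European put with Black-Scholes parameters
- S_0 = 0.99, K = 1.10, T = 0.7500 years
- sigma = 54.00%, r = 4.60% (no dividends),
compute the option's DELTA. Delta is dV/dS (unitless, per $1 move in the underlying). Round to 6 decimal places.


Answer: Delta = -0.467203

Derivation:
d1 = 0.0823033857; d2 = -0.3853503323
phi(d1) = 0.3975933790; exp(-qT) = 1.0000000000; exp(-rT) = 0.9660883397
N(-d1) = 0.4672027311
Delta = -exp(-qT) * N(-d1) = -1.0000000000 * 0.4672027311 = -0.467203


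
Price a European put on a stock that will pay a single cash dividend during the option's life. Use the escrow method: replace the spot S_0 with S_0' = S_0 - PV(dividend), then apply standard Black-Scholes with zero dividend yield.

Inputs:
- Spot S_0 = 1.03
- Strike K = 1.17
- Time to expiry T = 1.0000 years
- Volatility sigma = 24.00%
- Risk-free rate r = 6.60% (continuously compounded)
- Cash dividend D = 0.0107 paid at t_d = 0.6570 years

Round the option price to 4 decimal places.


Answer: Price = 0.1432

Derivation:
PV(D) = D * exp(-r * t_d) = 0.0107 * 0.95756469 = 0.01024594
S_0' = S_0 - PV(D) = 1.0300 - 0.01024594 = 1.01975406
d1 = (ln(S_0'/K) + (r + sigma^2/2)*T) / (sigma*sqrt(T)) = -0.17767613
d2 = d1 - sigma*sqrt(T) = -0.41767613
exp(-rT) = 0.93613086
N(-d1) = 0.57051133; N(-d2) = 0.66190804
P = K * exp(-rT) * N(-d2) - S_0' * N(-d1) = 1.1700 * 0.93613086 * 0.66190804 - 1.01975406 * 0.57051133 = 0.1432


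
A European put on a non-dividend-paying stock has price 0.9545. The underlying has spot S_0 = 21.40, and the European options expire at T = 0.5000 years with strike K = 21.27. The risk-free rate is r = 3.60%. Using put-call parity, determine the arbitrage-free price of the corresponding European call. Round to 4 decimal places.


Put-call parity: C - P = S_0 * exp(-qT) - K * exp(-rT).
S_0 * exp(-qT) = 21.4000 * 1.00000000 = 21.40000000
K * exp(-rT) = 21.2700 * 0.98216103 = 20.89056516
C = P + S*exp(-qT) - K*exp(-rT)
C = 0.9545 + 21.40000000 - 20.89056516 = 1.4639

Answer: Call price = 1.4639


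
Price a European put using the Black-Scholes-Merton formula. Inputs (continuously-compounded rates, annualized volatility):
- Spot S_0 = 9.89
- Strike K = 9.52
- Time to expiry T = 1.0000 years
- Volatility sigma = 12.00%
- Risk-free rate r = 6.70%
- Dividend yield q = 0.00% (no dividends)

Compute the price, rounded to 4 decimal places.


d1 = (ln(S/K) + (r - q + 0.5*sigma^2) * T) / (sigma * sqrt(T)) = 0.93607747
d2 = d1 - sigma * sqrt(T) = 0.81607747
exp(-rT) = 0.93519520; exp(-qT) = 1.00000000
P = K * exp(-rT) * N(-d2) - S_0 * exp(-qT) * N(-d1)
N(-d1) = 0.17461665; N(-d2) = 0.20722791
P = 9.5200 * 0.93519520 * 0.20722791 - 9.8900 * 1.00000000 * 0.17461665 = 0.1180

Answer: Price = 0.1180


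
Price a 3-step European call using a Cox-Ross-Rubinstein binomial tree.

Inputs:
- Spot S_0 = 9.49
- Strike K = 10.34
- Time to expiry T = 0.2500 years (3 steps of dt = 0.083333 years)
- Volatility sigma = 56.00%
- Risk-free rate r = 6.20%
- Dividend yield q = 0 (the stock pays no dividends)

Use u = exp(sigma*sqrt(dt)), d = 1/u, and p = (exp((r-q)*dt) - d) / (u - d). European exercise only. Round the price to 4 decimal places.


Answer: Price = V(0,0) = 0.8230

Derivation:
dt = T/N = 0.083333
u = exp(sigma*sqrt(dt)) = 1.175458; d = 1/u = 0.850732
p = (exp((r-q)*dt) - d) / (u - d) = 0.475625
Discount per step: exp(-r*dt) = 0.994847
Stock lattice S(k, i) with i counting down-moves:
  k=0: S(0,0) = 9.4900
  k=1: S(1,0) = 11.1551; S(1,1) = 8.0734
  k=2: S(2,0) = 13.1124; S(2,1) = 9.4900; S(2,2) = 6.8683
  k=3: S(3,0) = 15.4130; S(3,1) = 11.1551; S(3,2) = 8.0734; S(3,3) = 5.8431
Terminal payoffs V(N, i) = max(S_T - K, 0):
  V(3,0) = 5.073024; V(3,1) = 0.815099; V(3,2) = 0.000000; V(3,3) = 0.000000
Backward induction: V(k, i) = exp(-r*dt) * [p * V(k+1, i) + (1-p) * V(k+1, i+1)].
  V(2,0) = exp(-r*dt) * [p*5.073024 + (1-p)*0.815099] = 2.825639
  V(2,1) = exp(-r*dt) * [p*0.815099 + (1-p)*0.000000] = 0.385684
  V(2,2) = exp(-r*dt) * [p*0.000000 + (1-p)*0.000000] = 0.000000
  V(1,0) = exp(-r*dt) * [p*2.825639 + (1-p)*0.385684] = 1.538220
  V(1,1) = exp(-r*dt) * [p*0.385684 + (1-p)*0.000000] = 0.182496
  V(0,0) = exp(-r*dt) * [p*1.538220 + (1-p)*0.182496] = 0.823049


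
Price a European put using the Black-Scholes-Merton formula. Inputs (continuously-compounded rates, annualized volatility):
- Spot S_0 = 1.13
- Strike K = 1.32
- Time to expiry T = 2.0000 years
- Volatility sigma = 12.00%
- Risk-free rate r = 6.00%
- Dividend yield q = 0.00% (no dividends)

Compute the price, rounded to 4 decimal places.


Answer: Price = 0.0998

Derivation:
d1 = (ln(S/K) + (r - q + 0.5*sigma^2) * T) / (sigma * sqrt(T)) = -0.12382679
d2 = d1 - sigma * sqrt(T) = -0.29353242
exp(-rT) = 0.88692044; exp(-qT) = 1.00000000
P = K * exp(-rT) * N(-d2) - S_0 * exp(-qT) * N(-d1)
N(-d1) = 0.54927379; N(-d2) = 0.61544239
P = 1.3200 * 0.88692044 * 0.61544239 - 1.1300 * 1.00000000 * 0.54927379 = 0.0998


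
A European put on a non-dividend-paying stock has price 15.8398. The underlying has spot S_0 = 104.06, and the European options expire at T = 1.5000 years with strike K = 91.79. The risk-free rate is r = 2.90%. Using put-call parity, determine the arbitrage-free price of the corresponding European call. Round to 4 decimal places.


Answer: Call price = 32.0171

Derivation:
Put-call parity: C - P = S_0 * exp(-qT) - K * exp(-rT).
S_0 * exp(-qT) = 104.0600 * 1.00000000 = 104.06000000
K * exp(-rT) = 91.7900 * 0.95743255 = 87.88273414
C = P + S*exp(-qT) - K*exp(-rT)
C = 15.8398 + 104.06000000 - 87.88273414 = 32.0171


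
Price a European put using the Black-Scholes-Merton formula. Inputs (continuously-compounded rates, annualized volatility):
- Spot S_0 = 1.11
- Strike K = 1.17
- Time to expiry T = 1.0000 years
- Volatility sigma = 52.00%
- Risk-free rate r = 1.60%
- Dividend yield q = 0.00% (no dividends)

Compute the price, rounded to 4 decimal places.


d1 = (ln(S/K) + (r - q + 0.5*sigma^2) * T) / (sigma * sqrt(T)) = 0.18953128
d2 = d1 - sigma * sqrt(T) = -0.33046872
exp(-rT) = 0.98412732; exp(-qT) = 1.00000000
P = K * exp(-rT) * N(-d2) - S_0 * exp(-qT) * N(-d1)
N(-d1) = 0.42483822; N(-d2) = 0.62947709
P = 1.1700 * 0.98412732 * 0.62947709 - 1.1100 * 1.00000000 * 0.42483822 = 0.2532

Answer: Price = 0.2532


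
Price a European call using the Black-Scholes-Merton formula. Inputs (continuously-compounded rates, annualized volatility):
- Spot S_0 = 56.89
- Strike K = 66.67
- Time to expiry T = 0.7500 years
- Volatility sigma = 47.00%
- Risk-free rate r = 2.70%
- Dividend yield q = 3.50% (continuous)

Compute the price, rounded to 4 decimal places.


Answer: Price = 5.5506

Derivation:
d1 = (ln(S/K) + (r - q + 0.5*sigma^2) * T) / (sigma * sqrt(T)) = -0.20096211
d2 = d1 - sigma * sqrt(T) = -0.60799405
exp(-rT) = 0.97995365; exp(-qT) = 0.97409154
C = S_0 * exp(-qT) * N(d1) - K * exp(-rT) * N(d2)
N(d1) = 0.42036410; N(d2) = 0.27159571
C = 56.8900 * 0.97409154 * 0.42036410 - 66.6700 * 0.97995365 * 0.27159571 = 5.5506
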